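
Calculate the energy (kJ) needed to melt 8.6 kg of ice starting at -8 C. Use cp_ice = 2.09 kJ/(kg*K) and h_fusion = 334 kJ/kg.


Sensible heat = cp * dT = 2.09 * 8 = 16.72 kJ/kg
Total per kg = 16.72 + 334 = 350.72 kJ/kg
Q = m * total = 8.6 * 350.72
Q = 3016.2 kJ

3016.2


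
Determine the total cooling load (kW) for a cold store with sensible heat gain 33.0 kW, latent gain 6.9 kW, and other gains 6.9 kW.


Q_total = Q_s + Q_l + Q_misc
Q_total = 33.0 + 6.9 + 6.9
Q_total = 46.8 kW

46.8


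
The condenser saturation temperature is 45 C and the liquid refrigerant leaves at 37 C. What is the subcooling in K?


Subcooling = T_cond - T_liquid
Subcooling = 45 - 37
Subcooling = 8 K

8


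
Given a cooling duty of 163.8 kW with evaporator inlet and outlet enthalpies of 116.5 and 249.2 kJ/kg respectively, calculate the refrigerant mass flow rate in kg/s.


dh = 249.2 - 116.5 = 132.7 kJ/kg
m_dot = Q / dh = 163.8 / 132.7 = 1.2344 kg/s

1.2344


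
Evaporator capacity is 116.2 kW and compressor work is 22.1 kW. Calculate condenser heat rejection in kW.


Q_cond = Q_evap + W
Q_cond = 116.2 + 22.1
Q_cond = 138.3 kW

138.3


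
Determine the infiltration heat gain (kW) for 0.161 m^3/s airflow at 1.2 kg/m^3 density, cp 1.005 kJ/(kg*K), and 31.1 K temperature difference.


Q = V_dot * rho * cp * dT
Q = 0.161 * 1.2 * 1.005 * 31.1
Q = 6.039 kW

6.039


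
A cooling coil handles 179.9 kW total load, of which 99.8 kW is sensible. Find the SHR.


SHR = Q_sensible / Q_total
SHR = 99.8 / 179.9
SHR = 0.555

0.555


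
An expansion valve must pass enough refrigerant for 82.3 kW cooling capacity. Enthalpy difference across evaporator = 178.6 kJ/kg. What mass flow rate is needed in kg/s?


m_dot = Q / dh
m_dot = 82.3 / 178.6
m_dot = 0.4608 kg/s

0.4608


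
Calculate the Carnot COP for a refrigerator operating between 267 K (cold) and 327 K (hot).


dT = 327 - 267 = 60 K
COP_carnot = T_cold / dT = 267 / 60
COP_carnot = 4.45

4.45


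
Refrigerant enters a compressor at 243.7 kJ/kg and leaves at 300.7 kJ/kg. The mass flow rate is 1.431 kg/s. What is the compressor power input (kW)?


dh = 300.7 - 243.7 = 57.0 kJ/kg
W = m_dot * dh = 1.431 * 57.0 = 81.57 kW

81.57


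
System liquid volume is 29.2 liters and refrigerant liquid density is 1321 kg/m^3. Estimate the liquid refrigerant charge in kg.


Charge = V * rho / 1000
Charge = 29.2 * 1321 / 1000
Charge = 38.57 kg

38.57


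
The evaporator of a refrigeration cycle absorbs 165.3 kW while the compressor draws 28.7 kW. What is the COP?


COP = Q_evap / W
COP = 165.3 / 28.7
COP = 5.76

5.76


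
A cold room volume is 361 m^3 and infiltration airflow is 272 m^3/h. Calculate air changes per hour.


ACH = flow / volume
ACH = 272 / 361
ACH = 0.753

0.753


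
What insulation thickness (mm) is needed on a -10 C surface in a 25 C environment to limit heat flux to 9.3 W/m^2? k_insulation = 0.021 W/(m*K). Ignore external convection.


dT = 25 - (-10) = 35 K
thickness = k * dT / q_max * 1000
thickness = 0.021 * 35 / 9.3 * 1000
thickness = 79.0 mm

79.0


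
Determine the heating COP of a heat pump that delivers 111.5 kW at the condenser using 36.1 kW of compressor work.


COP_hp = Q_cond / W
COP_hp = 111.5 / 36.1
COP_hp = 3.089

3.089


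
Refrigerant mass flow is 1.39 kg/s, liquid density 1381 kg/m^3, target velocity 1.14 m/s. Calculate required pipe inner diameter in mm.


A = m_dot / (rho * v) = 1.39 / (1381 * 1.14) = 0.0008829096637 m^2
d = sqrt(4*A/pi) * 1000
d = 33.5 mm

33.5


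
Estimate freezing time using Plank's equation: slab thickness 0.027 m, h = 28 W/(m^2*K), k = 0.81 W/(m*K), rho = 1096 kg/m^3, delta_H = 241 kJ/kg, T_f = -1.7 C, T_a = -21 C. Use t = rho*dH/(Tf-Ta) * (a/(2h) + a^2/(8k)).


dT = -1.7 - (-21) = 19.3 K
term1 = a/(2h) = 0.027/(2*28) = 0.0004821428571
term2 = a^2/(8k) = 0.027^2/(8*0.81) = 0.0001125
t = rho*dH*1000/dT * (term1 + term2)
t = 1096*241*1000/19.3 * (0.0004821428571 + 0.0001125)
t = 8138 s

8138


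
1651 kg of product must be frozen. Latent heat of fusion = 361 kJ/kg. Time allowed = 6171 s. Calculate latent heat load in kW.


Q_lat = m * h_fg / t
Q_lat = 1651 * 361 / 6171
Q_lat = 96.58 kW

96.58


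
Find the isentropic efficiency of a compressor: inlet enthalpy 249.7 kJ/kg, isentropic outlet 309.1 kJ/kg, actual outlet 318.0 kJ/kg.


dh_ideal = 309.1 - 249.7 = 59.4 kJ/kg
dh_actual = 318.0 - 249.7 = 68.3 kJ/kg
eta_s = dh_ideal / dh_actual = 59.4 / 68.3
eta_s = 0.8697

0.8697


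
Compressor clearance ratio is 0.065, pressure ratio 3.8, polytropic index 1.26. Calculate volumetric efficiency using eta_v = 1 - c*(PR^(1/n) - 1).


PR^(1/n) = 3.8^(1/1.26) = 2.8849993
eta_v = 1 - 0.065 * (2.8849993 - 1)
eta_v = 0.8775

0.8775


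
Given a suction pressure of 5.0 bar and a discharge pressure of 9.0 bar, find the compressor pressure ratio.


PR = P_high / P_low
PR = 9.0 / 5.0
PR = 1.8

1.8


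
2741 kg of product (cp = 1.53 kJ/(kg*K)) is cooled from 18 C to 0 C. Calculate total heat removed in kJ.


dT = 18 - (0) = 18 K
Q = m * cp * dT = 2741 * 1.53 * 18
Q = 75487 kJ

75487


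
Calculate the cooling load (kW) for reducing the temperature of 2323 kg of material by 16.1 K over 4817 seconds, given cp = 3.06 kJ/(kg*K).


Q = m * cp * dT / t
Q = 2323 * 3.06 * 16.1 / 4817
Q = 23.759 kW

23.759


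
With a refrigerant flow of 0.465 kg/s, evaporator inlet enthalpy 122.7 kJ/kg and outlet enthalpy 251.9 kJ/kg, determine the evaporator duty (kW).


dh = 251.9 - 122.7 = 129.2 kJ/kg
Q_evap = m_dot * dh = 0.465 * 129.2
Q_evap = 60.08 kW

60.08


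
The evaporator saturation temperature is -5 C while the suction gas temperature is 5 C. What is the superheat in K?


Superheat = T_suction - T_evap
Superheat = 5 - (-5)
Superheat = 10 K

10


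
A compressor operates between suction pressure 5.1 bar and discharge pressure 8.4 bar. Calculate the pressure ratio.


PR = P_high / P_low
PR = 8.4 / 5.1
PR = 1.647

1.647


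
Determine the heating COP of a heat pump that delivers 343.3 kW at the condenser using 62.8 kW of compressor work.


COP_hp = Q_cond / W
COP_hp = 343.3 / 62.8
COP_hp = 5.467

5.467


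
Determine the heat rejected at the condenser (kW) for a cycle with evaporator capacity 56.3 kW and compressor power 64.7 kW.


Q_cond = Q_evap + W
Q_cond = 56.3 + 64.7
Q_cond = 121.0 kW

121.0


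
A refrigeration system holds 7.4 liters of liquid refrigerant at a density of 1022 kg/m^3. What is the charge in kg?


Charge = V * rho / 1000
Charge = 7.4 * 1022 / 1000
Charge = 7.56 kg

7.56


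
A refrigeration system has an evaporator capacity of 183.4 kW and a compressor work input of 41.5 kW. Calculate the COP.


COP = Q_evap / W
COP = 183.4 / 41.5
COP = 4.419

4.419


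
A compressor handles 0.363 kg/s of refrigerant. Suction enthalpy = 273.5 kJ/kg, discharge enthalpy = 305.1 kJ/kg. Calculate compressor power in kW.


dh = 305.1 - 273.5 = 31.6 kJ/kg
W = m_dot * dh = 0.363 * 31.6 = 11.47 kW

11.47


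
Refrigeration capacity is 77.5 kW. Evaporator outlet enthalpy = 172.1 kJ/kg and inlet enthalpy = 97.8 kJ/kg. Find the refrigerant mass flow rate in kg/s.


dh = 172.1 - 97.8 = 74.3 kJ/kg
m_dot = Q / dh = 77.5 / 74.3 = 1.0431 kg/s

1.0431


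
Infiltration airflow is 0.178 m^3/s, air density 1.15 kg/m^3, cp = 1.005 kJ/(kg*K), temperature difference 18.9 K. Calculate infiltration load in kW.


Q = V_dot * rho * cp * dT
Q = 0.178 * 1.15 * 1.005 * 18.9
Q = 3.888 kW

3.888


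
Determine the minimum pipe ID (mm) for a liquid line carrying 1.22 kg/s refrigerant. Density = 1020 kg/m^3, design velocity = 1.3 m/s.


A = m_dot / (rho * v) = 1.22 / (1020 * 1.3) = 0.0009200603318 m^2
d = sqrt(4*A/pi) * 1000
d = 34.2 mm

34.2


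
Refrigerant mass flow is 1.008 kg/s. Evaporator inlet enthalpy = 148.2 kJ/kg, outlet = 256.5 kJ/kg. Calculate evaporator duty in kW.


dh = 256.5 - 148.2 = 108.3 kJ/kg
Q_evap = m_dot * dh = 1.008 * 108.3
Q_evap = 109.17 kW

109.17


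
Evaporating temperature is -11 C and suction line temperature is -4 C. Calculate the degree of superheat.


Superheat = T_suction - T_evap
Superheat = -4 - (-11)
Superheat = 7 K

7


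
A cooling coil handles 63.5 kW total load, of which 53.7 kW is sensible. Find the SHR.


SHR = Q_sensible / Q_total
SHR = 53.7 / 63.5
SHR = 0.846

0.846


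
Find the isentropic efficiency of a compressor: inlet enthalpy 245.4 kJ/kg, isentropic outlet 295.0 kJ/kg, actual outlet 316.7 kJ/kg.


dh_ideal = 295.0 - 245.4 = 49.6 kJ/kg
dh_actual = 316.7 - 245.4 = 71.3 kJ/kg
eta_s = dh_ideal / dh_actual = 49.6 / 71.3
eta_s = 0.6957

0.6957


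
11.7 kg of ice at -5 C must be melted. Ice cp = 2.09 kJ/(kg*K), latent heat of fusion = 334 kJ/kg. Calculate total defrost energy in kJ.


Sensible heat = cp * dT = 2.09 * 5 = 10.45 kJ/kg
Total per kg = 10.45 + 334 = 344.45 kJ/kg
Q = m * total = 11.7 * 344.45
Q = 4030.1 kJ

4030.1


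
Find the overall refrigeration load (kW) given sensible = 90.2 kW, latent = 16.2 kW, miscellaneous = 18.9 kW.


Q_total = Q_s + Q_l + Q_misc
Q_total = 90.2 + 16.2 + 18.9
Q_total = 125.3 kW

125.3


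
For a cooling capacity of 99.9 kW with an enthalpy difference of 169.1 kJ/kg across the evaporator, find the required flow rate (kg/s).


m_dot = Q / dh
m_dot = 99.9 / 169.1
m_dot = 0.5908 kg/s

0.5908


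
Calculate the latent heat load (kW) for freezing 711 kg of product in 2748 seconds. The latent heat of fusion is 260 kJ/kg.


Q_lat = m * h_fg / t
Q_lat = 711 * 260 / 2748
Q_lat = 67.27 kW

67.27


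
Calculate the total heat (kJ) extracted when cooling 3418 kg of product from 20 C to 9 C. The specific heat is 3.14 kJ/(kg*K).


dT = 20 - (9) = 11 K
Q = m * cp * dT = 3418 * 3.14 * 11
Q = 118058 kJ

118058


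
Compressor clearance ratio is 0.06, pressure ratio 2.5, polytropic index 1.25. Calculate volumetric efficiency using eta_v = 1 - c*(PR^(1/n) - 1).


PR^(1/n) = 2.5^(1/1.25) = 2.08138302
eta_v = 1 - 0.06 * (2.08138302 - 1)
eta_v = 0.9351

0.9351


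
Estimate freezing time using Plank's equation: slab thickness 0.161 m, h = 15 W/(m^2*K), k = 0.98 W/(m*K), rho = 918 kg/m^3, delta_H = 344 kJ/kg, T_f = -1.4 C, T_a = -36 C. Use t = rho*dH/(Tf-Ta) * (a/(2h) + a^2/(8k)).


dT = -1.4 - (-36) = 34.6 K
term1 = a/(2h) = 0.161/(2*15) = 0.005366666667
term2 = a^2/(8k) = 0.161^2/(8*0.98) = 0.00330625
t = rho*dH*1000/dT * (term1 + term2)
t = 918*344*1000/34.6 * (0.005366666667 + 0.00330625)
t = 79157 s

79157


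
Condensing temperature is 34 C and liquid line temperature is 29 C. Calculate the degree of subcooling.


Subcooling = T_cond - T_liquid
Subcooling = 34 - 29
Subcooling = 5 K

5


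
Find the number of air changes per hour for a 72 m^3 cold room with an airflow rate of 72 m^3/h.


ACH = flow / volume
ACH = 72 / 72
ACH = 1.0

1.0


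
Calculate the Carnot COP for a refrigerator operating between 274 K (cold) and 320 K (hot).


dT = 320 - 274 = 46 K
COP_carnot = T_cold / dT = 274 / 46
COP_carnot = 5.957

5.957


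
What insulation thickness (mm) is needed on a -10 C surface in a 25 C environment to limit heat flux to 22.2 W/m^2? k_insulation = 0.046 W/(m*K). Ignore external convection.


dT = 25 - (-10) = 35 K
thickness = k * dT / q_max * 1000
thickness = 0.046 * 35 / 22.2 * 1000
thickness = 72.5 mm

72.5


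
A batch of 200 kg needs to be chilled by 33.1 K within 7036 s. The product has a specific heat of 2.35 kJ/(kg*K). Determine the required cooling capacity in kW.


Q = m * cp * dT / t
Q = 200 * 2.35 * 33.1 / 7036
Q = 2.211 kW

2.211


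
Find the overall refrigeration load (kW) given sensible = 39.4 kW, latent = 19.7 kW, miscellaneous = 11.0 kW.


Q_total = Q_s + Q_l + Q_misc
Q_total = 39.4 + 19.7 + 11.0
Q_total = 70.1 kW

70.1


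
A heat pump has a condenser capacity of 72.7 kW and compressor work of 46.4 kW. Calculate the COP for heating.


COP_hp = Q_cond / W
COP_hp = 72.7 / 46.4
COP_hp = 1.567

1.567


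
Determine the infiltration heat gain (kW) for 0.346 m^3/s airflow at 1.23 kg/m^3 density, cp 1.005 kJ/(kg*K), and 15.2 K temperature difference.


Q = V_dot * rho * cp * dT
Q = 0.346 * 1.23 * 1.005 * 15.2
Q = 6.501 kW

6.501


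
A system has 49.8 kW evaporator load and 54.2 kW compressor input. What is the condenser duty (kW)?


Q_cond = Q_evap + W
Q_cond = 49.8 + 54.2
Q_cond = 104.0 kW

104.0


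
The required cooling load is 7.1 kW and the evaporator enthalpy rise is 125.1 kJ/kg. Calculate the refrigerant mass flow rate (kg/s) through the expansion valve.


m_dot = Q / dh
m_dot = 7.1 / 125.1
m_dot = 0.0568 kg/s

0.0568


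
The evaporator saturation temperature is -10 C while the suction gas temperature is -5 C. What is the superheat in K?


Superheat = T_suction - T_evap
Superheat = -5 - (-10)
Superheat = 5 K

5


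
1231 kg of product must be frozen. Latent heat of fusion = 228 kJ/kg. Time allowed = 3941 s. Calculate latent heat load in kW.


Q_lat = m * h_fg / t
Q_lat = 1231 * 228 / 3941
Q_lat = 71.22 kW

71.22


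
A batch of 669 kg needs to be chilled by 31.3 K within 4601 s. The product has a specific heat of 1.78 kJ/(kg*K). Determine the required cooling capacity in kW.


Q = m * cp * dT / t
Q = 669 * 1.78 * 31.3 / 4601
Q = 8.101 kW

8.101


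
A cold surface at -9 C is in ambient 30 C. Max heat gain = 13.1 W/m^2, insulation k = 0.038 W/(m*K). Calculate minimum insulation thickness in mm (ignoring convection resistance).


dT = 30 - (-9) = 39 K
thickness = k * dT / q_max * 1000
thickness = 0.038 * 39 / 13.1 * 1000
thickness = 113.1 mm

113.1


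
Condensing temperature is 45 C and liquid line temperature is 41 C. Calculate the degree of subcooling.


Subcooling = T_cond - T_liquid
Subcooling = 45 - 41
Subcooling = 4 K

4


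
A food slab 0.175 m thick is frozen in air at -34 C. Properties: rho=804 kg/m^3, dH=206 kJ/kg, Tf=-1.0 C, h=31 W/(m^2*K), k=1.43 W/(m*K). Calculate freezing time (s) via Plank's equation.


dT = -1.0 - (-34) = 33.0 K
term1 = a/(2h) = 0.175/(2*31) = 0.002822580645
term2 = a^2/(8k) = 0.175^2/(8*1.43) = 0.00267701049
t = rho*dH*1000/dT * (term1 + term2)
t = 804*206*1000/33.0 * (0.002822580645 + 0.00267701049)
t = 27602 s

27602


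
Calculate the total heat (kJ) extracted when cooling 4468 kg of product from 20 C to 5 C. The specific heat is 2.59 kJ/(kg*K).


dT = 20 - (5) = 15 K
Q = m * cp * dT = 4468 * 2.59 * 15
Q = 173582 kJ

173582


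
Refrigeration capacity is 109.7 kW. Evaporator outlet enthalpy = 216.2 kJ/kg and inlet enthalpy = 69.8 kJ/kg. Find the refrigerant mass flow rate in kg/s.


dh = 216.2 - 69.8 = 146.4 kJ/kg
m_dot = Q / dh = 109.7 / 146.4 = 0.7493 kg/s

0.7493


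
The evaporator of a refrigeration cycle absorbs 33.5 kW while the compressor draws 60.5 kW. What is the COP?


COP = Q_evap / W
COP = 33.5 / 60.5
COP = 0.554

0.554


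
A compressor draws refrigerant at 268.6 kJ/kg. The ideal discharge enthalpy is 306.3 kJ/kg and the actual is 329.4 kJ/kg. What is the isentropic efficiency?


dh_ideal = 306.3 - 268.6 = 37.7 kJ/kg
dh_actual = 329.4 - 268.6 = 60.8 kJ/kg
eta_s = dh_ideal / dh_actual = 37.7 / 60.8
eta_s = 0.6201

0.6201


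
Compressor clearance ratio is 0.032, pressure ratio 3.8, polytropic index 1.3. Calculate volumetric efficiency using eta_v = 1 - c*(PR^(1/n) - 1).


PR^(1/n) = 3.8^(1/1.3) = 2.79246271
eta_v = 1 - 0.032 * (2.79246271 - 1)
eta_v = 0.9426

0.9426


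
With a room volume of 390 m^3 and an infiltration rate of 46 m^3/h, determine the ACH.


ACH = flow / volume
ACH = 46 / 390
ACH = 0.118

0.118


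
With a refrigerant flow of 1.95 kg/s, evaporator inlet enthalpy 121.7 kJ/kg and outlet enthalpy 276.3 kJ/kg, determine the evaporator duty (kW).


dh = 276.3 - 121.7 = 154.6 kJ/kg
Q_evap = m_dot * dh = 1.95 * 154.6
Q_evap = 301.47 kW

301.47


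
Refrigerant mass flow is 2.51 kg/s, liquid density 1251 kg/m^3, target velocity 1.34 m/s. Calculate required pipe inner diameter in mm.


A = m_dot / (rho * v) = 2.51 / (1251 * 1.34) = 0.001497309615 m^2
d = sqrt(4*A/pi) * 1000
d = 43.7 mm

43.7


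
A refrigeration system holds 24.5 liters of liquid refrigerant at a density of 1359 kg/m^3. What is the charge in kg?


Charge = V * rho / 1000
Charge = 24.5 * 1359 / 1000
Charge = 33.3 kg

33.3


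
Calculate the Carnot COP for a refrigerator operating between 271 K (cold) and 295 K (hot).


dT = 295 - 271 = 24 K
COP_carnot = T_cold / dT = 271 / 24
COP_carnot = 11.292

11.292


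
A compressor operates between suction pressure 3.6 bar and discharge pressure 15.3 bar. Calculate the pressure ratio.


PR = P_high / P_low
PR = 15.3 / 3.6
PR = 4.25

4.25


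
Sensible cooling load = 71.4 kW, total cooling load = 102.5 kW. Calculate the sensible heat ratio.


SHR = Q_sensible / Q_total
SHR = 71.4 / 102.5
SHR = 0.697

0.697


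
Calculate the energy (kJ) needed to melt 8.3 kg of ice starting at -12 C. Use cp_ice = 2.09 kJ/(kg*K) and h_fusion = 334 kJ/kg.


Sensible heat = cp * dT = 2.09 * 12 = 25.08 kJ/kg
Total per kg = 25.08 + 334 = 359.08 kJ/kg
Q = m * total = 8.3 * 359.08
Q = 2980.4 kJ

2980.4


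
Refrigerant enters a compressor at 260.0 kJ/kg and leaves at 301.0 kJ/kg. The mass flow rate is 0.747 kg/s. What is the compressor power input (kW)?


dh = 301.0 - 260.0 = 41.0 kJ/kg
W = m_dot * dh = 0.747 * 41.0 = 30.63 kW

30.63


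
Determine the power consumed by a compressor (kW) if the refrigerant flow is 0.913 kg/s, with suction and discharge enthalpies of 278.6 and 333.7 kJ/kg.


dh = 333.7 - 278.6 = 55.1 kJ/kg
W = m_dot * dh = 0.913 * 55.1 = 50.31 kW

50.31


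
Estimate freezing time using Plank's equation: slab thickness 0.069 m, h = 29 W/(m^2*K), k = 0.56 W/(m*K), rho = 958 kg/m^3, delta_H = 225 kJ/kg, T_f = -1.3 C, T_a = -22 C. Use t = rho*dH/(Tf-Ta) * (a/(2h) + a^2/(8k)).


dT = -1.3 - (-22) = 20.7 K
term1 = a/(2h) = 0.069/(2*29) = 0.001189655172
term2 = a^2/(8k) = 0.069^2/(8*0.56) = 0.001062723214
t = rho*dH*1000/dT * (term1 + term2)
t = 958*225*1000/20.7 * (0.001189655172 + 0.001062723214)
t = 23454 s

23454


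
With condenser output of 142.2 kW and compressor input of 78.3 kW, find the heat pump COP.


COP_hp = Q_cond / W
COP_hp = 142.2 / 78.3
COP_hp = 1.816

1.816


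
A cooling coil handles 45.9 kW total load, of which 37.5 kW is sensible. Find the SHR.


SHR = Q_sensible / Q_total
SHR = 37.5 / 45.9
SHR = 0.817

0.817


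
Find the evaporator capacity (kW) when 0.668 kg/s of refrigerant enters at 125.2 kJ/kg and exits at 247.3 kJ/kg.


dh = 247.3 - 125.2 = 122.1 kJ/kg
Q_evap = m_dot * dh = 0.668 * 122.1
Q_evap = 81.56 kW

81.56


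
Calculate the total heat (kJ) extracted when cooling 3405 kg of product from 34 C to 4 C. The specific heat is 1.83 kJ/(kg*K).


dT = 34 - (4) = 30 K
Q = m * cp * dT = 3405 * 1.83 * 30
Q = 186935 kJ

186935


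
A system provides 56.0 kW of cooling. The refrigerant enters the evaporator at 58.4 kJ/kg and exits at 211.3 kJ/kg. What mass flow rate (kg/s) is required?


dh = 211.3 - 58.4 = 152.9 kJ/kg
m_dot = Q / dh = 56.0 / 152.9 = 0.3663 kg/s

0.3663


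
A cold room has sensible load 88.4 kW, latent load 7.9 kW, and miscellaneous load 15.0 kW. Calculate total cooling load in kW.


Q_total = Q_s + Q_l + Q_misc
Q_total = 88.4 + 7.9 + 15.0
Q_total = 111.3 kW

111.3


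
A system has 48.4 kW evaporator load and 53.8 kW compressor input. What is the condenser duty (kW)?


Q_cond = Q_evap + W
Q_cond = 48.4 + 53.8
Q_cond = 102.2 kW

102.2


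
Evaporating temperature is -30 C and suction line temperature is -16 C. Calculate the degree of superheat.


Superheat = T_suction - T_evap
Superheat = -16 - (-30)
Superheat = 14 K

14


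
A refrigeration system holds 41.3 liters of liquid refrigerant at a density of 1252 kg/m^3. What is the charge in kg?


Charge = V * rho / 1000
Charge = 41.3 * 1252 / 1000
Charge = 51.71 kg

51.71


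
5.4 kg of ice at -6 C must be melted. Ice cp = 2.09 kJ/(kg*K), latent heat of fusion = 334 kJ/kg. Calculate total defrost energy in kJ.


Sensible heat = cp * dT = 2.09 * 6 = 12.54 kJ/kg
Total per kg = 12.54 + 334 = 346.54 kJ/kg
Q = m * total = 5.4 * 346.54
Q = 1871.3 kJ

1871.3


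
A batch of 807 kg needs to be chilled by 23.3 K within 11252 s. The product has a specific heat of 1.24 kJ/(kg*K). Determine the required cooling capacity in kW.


Q = m * cp * dT / t
Q = 807 * 1.24 * 23.3 / 11252
Q = 2.072 kW

2.072


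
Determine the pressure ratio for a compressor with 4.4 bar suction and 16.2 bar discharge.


PR = P_high / P_low
PR = 16.2 / 4.4
PR = 3.682

3.682


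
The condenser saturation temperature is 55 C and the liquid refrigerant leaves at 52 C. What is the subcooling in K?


Subcooling = T_cond - T_liquid
Subcooling = 55 - 52
Subcooling = 3 K

3


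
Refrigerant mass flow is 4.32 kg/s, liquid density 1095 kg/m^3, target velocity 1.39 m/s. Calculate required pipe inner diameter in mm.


A = m_dot / (rho * v) = 4.32 / (1095 * 1.39) = 0.002838277323 m^2
d = sqrt(4*A/pi) * 1000
d = 60.1 mm

60.1


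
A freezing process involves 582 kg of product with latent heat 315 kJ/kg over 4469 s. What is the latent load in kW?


Q_lat = m * h_fg / t
Q_lat = 582 * 315 / 4469
Q_lat = 41.02 kW

41.02


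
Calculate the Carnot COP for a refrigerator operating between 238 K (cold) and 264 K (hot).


dT = 264 - 238 = 26 K
COP_carnot = T_cold / dT = 238 / 26
COP_carnot = 9.154

9.154


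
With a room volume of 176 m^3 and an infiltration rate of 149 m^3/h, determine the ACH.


ACH = flow / volume
ACH = 149 / 176
ACH = 0.847

0.847


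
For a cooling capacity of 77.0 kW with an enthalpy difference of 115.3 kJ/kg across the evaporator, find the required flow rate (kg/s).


m_dot = Q / dh
m_dot = 77.0 / 115.3
m_dot = 0.6678 kg/s

0.6678


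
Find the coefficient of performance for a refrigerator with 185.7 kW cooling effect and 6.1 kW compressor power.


COP = Q_evap / W
COP = 185.7 / 6.1
COP = 30.443

30.443


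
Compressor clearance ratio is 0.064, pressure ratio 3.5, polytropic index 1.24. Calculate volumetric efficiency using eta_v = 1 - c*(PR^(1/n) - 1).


PR^(1/n) = 3.5^(1/1.24) = 2.74640482
eta_v = 1 - 0.064 * (2.74640482 - 1)
eta_v = 0.8882

0.8882


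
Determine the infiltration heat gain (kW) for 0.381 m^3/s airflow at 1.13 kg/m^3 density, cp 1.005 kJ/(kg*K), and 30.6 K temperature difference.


Q = V_dot * rho * cp * dT
Q = 0.381 * 1.13 * 1.005 * 30.6
Q = 13.24 kW

13.24


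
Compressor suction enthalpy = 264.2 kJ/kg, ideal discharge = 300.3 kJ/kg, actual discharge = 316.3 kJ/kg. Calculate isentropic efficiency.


dh_ideal = 300.3 - 264.2 = 36.1 kJ/kg
dh_actual = 316.3 - 264.2 = 52.1 kJ/kg
eta_s = dh_ideal / dh_actual = 36.1 / 52.1
eta_s = 0.6929

0.6929


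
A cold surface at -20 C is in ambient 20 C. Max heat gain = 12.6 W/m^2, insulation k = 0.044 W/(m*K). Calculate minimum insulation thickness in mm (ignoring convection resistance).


dT = 20 - (-20) = 40 K
thickness = k * dT / q_max * 1000
thickness = 0.044 * 40 / 12.6 * 1000
thickness = 139.7 mm

139.7


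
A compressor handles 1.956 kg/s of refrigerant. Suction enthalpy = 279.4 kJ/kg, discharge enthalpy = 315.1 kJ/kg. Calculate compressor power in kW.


dh = 315.1 - 279.4 = 35.7 kJ/kg
W = m_dot * dh = 1.956 * 35.7 = 69.83 kW

69.83


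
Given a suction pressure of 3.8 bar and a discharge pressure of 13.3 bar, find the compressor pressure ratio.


PR = P_high / P_low
PR = 13.3 / 3.8
PR = 3.5

3.5


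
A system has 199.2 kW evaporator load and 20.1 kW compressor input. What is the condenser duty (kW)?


Q_cond = Q_evap + W
Q_cond = 199.2 + 20.1
Q_cond = 219.3 kW

219.3


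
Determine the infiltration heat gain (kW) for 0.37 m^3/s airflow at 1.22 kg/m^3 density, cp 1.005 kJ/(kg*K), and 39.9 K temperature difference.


Q = V_dot * rho * cp * dT
Q = 0.37 * 1.22 * 1.005 * 39.9
Q = 18.101 kW

18.101


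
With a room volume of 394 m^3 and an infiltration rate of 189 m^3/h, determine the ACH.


ACH = flow / volume
ACH = 189 / 394
ACH = 0.48

0.48


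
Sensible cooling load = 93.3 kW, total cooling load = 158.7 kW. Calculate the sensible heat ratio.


SHR = Q_sensible / Q_total
SHR = 93.3 / 158.7
SHR = 0.588

0.588


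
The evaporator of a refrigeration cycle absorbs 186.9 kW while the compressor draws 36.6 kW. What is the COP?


COP = Q_evap / W
COP = 186.9 / 36.6
COP = 5.107

5.107


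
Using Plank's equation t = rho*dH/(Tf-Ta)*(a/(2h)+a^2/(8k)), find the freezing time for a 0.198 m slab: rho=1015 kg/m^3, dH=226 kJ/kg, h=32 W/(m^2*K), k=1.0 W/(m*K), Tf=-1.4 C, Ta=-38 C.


dT = -1.4 - (-38) = 36.6 K
term1 = a/(2h) = 0.198/(2*32) = 0.00309375
term2 = a^2/(8k) = 0.198^2/(8*1.0) = 0.0049005
t = rho*dH*1000/dT * (term1 + term2)
t = 1015*226*1000/36.6 * (0.00309375 + 0.0049005)
t = 50104 s

50104


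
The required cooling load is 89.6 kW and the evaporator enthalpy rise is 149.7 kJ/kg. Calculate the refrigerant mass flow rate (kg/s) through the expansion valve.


m_dot = Q / dh
m_dot = 89.6 / 149.7
m_dot = 0.5985 kg/s

0.5985


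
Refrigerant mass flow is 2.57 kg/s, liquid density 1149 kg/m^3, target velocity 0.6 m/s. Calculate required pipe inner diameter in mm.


A = m_dot / (rho * v) = 2.57 / (1149 * 0.6) = 0.003727879315 m^2
d = sqrt(4*A/pi) * 1000
d = 68.9 mm

68.9


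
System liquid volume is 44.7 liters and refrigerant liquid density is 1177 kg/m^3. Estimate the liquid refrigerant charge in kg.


Charge = V * rho / 1000
Charge = 44.7 * 1177 / 1000
Charge = 52.61 kg

52.61


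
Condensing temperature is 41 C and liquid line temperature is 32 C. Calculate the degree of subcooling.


Subcooling = T_cond - T_liquid
Subcooling = 41 - 32
Subcooling = 9 K

9


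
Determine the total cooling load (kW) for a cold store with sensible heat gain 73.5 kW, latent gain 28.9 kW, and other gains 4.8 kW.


Q_total = Q_s + Q_l + Q_misc
Q_total = 73.5 + 28.9 + 4.8
Q_total = 107.2 kW

107.2


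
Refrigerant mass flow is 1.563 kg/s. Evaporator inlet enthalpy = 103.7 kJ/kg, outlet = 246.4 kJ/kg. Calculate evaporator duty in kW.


dh = 246.4 - 103.7 = 142.7 kJ/kg
Q_evap = m_dot * dh = 1.563 * 142.7
Q_evap = 223.04 kW

223.04


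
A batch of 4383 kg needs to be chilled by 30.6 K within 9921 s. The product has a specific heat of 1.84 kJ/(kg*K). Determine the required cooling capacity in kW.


Q = m * cp * dT / t
Q = 4383 * 1.84 * 30.6 / 9921
Q = 24.875 kW

24.875


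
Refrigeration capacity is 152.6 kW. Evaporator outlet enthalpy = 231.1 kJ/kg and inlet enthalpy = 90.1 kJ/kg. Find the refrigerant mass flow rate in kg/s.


dh = 231.1 - 90.1 = 141.0 kJ/kg
m_dot = Q / dh = 152.6 / 141.0 = 1.0823 kg/s

1.0823


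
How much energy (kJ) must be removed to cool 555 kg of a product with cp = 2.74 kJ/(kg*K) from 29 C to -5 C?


dT = 29 - (-5) = 34 K
Q = m * cp * dT = 555 * 2.74 * 34
Q = 51704 kJ

51704


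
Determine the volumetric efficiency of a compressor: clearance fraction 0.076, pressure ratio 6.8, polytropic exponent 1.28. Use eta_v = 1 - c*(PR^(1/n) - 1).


PR^(1/n) = 6.8^(1/1.28) = 4.47092709
eta_v = 1 - 0.076 * (4.47092709 - 1)
eta_v = 0.7362

0.7362


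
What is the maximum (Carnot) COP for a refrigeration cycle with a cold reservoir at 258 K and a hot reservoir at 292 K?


dT = 292 - 258 = 34 K
COP_carnot = T_cold / dT = 258 / 34
COP_carnot = 7.588

7.588


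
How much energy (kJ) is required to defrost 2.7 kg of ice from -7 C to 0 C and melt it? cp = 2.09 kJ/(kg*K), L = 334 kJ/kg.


Sensible heat = cp * dT = 2.09 * 7 = 14.63 kJ/kg
Total per kg = 14.63 + 334 = 348.63 kJ/kg
Q = m * total = 2.7 * 348.63
Q = 941.3 kJ

941.3


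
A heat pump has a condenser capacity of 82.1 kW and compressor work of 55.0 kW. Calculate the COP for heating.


COP_hp = Q_cond / W
COP_hp = 82.1 / 55.0
COP_hp = 1.493

1.493


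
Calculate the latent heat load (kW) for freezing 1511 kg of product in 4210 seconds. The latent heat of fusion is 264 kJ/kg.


Q_lat = m * h_fg / t
Q_lat = 1511 * 264 / 4210
Q_lat = 94.75 kW

94.75


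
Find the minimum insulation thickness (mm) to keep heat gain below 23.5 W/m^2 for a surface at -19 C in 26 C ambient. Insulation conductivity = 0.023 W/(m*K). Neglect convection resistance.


dT = 26 - (-19) = 45 K
thickness = k * dT / q_max * 1000
thickness = 0.023 * 45 / 23.5 * 1000
thickness = 44.0 mm

44.0


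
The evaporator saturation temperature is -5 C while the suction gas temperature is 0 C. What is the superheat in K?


Superheat = T_suction - T_evap
Superheat = 0 - (-5)
Superheat = 5 K

5


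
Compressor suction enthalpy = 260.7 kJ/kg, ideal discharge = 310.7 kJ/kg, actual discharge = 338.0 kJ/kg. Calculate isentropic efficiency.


dh_ideal = 310.7 - 260.7 = 50.0 kJ/kg
dh_actual = 338.0 - 260.7 = 77.3 kJ/kg
eta_s = dh_ideal / dh_actual = 50.0 / 77.3
eta_s = 0.6468

0.6468


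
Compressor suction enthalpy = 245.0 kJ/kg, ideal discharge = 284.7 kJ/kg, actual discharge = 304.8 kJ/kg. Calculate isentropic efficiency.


dh_ideal = 284.7 - 245.0 = 39.7 kJ/kg
dh_actual = 304.8 - 245.0 = 59.8 kJ/kg
eta_s = dh_ideal / dh_actual = 39.7 / 59.8
eta_s = 0.6639

0.6639


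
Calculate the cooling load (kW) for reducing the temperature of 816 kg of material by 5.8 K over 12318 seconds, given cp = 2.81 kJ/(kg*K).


Q = m * cp * dT / t
Q = 816 * 2.81 * 5.8 / 12318
Q = 1.08 kW

1.08


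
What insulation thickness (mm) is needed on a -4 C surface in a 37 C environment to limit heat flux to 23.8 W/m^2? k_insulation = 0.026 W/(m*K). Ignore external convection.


dT = 37 - (-4) = 41 K
thickness = k * dT / q_max * 1000
thickness = 0.026 * 41 / 23.8 * 1000
thickness = 44.8 mm

44.8


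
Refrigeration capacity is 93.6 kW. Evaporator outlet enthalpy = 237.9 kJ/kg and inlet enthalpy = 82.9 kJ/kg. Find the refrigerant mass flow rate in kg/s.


dh = 237.9 - 82.9 = 155.0 kJ/kg
m_dot = Q / dh = 93.6 / 155.0 = 0.6039 kg/s

0.6039


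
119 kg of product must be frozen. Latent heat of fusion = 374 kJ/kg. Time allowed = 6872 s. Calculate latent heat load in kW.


Q_lat = m * h_fg / t
Q_lat = 119 * 374 / 6872
Q_lat = 6.48 kW

6.48


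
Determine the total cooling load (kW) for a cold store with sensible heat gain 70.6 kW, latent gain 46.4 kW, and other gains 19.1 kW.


Q_total = Q_s + Q_l + Q_misc
Q_total = 70.6 + 46.4 + 19.1
Q_total = 136.1 kW

136.1


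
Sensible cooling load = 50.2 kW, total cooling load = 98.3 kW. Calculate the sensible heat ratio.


SHR = Q_sensible / Q_total
SHR = 50.2 / 98.3
SHR = 0.511

0.511


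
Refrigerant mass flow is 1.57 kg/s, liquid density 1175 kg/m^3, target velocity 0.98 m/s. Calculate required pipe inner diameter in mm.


A = m_dot / (rho * v) = 1.57 / (1175 * 0.98) = 0.001363438993 m^2
d = sqrt(4*A/pi) * 1000
d = 41.7 mm

41.7


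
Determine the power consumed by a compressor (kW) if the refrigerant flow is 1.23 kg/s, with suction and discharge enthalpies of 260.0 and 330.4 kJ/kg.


dh = 330.4 - 260.0 = 70.4 kJ/kg
W = m_dot * dh = 1.23 * 70.4 = 86.59 kW

86.59


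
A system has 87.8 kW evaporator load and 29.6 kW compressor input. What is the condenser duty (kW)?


Q_cond = Q_evap + W
Q_cond = 87.8 + 29.6
Q_cond = 117.4 kW

117.4


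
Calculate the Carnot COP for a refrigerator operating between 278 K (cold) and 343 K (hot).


dT = 343 - 278 = 65 K
COP_carnot = T_cold / dT = 278 / 65
COP_carnot = 4.277

4.277


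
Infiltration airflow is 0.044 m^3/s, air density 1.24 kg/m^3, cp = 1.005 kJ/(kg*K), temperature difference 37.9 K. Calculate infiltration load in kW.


Q = V_dot * rho * cp * dT
Q = 0.044 * 1.24 * 1.005 * 37.9
Q = 2.078 kW

2.078


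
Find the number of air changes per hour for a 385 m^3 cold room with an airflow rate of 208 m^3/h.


ACH = flow / volume
ACH = 208 / 385
ACH = 0.54

0.54


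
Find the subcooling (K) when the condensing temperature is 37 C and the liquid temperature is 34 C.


Subcooling = T_cond - T_liquid
Subcooling = 37 - 34
Subcooling = 3 K

3


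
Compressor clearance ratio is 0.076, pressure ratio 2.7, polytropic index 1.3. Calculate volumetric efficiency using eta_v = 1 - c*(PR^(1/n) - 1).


PR^(1/n) = 2.7^(1/1.3) = 2.14693196
eta_v = 1 - 0.076 * (2.14693196 - 1)
eta_v = 0.9128

0.9128


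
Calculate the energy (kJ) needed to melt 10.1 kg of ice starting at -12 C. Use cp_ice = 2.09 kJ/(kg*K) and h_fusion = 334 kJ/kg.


Sensible heat = cp * dT = 2.09 * 12 = 25.08 kJ/kg
Total per kg = 25.08 + 334 = 359.08 kJ/kg
Q = m * total = 10.1 * 359.08
Q = 3626.7 kJ

3626.7


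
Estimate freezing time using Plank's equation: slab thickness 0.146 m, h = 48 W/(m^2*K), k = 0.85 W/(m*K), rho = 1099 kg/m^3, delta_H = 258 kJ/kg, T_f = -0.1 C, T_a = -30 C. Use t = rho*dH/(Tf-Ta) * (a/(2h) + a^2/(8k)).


dT = -0.1 - (-30) = 29.9 K
term1 = a/(2h) = 0.146/(2*48) = 0.001520833333
term2 = a^2/(8k) = 0.146^2/(8*0.85) = 0.003134705882
t = rho*dH*1000/dT * (term1 + term2)
t = 1099*258*1000/29.9 * (0.001520833333 + 0.003134705882)
t = 44149 s

44149


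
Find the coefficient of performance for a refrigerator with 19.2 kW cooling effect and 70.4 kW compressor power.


COP = Q_evap / W
COP = 19.2 / 70.4
COP = 0.273

0.273


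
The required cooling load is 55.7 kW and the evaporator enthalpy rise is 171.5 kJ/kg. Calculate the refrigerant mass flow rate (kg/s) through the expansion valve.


m_dot = Q / dh
m_dot = 55.7 / 171.5
m_dot = 0.3248 kg/s

0.3248


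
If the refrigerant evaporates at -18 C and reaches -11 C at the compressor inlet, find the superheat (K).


Superheat = T_suction - T_evap
Superheat = -11 - (-18)
Superheat = 7 K

7


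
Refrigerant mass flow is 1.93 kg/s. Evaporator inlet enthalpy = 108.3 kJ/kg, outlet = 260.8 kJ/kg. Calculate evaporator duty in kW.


dh = 260.8 - 108.3 = 152.5 kJ/kg
Q_evap = m_dot * dh = 1.93 * 152.5
Q_evap = 294.33 kW

294.33


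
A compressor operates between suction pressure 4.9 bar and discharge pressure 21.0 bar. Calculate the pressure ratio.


PR = P_high / P_low
PR = 21.0 / 4.9
PR = 4.286

4.286


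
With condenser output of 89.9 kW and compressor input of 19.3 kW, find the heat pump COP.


COP_hp = Q_cond / W
COP_hp = 89.9 / 19.3
COP_hp = 4.658

4.658


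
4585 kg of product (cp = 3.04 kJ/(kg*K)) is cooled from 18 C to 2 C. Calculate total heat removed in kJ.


dT = 18 - (2) = 16 K
Q = m * cp * dT = 4585 * 3.04 * 16
Q = 223014 kJ

223014


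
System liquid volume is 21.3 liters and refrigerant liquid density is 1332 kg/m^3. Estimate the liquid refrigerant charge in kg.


Charge = V * rho / 1000
Charge = 21.3 * 1332 / 1000
Charge = 28.37 kg

28.37


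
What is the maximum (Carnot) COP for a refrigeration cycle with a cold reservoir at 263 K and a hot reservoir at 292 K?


dT = 292 - 263 = 29 K
COP_carnot = T_cold / dT = 263 / 29
COP_carnot = 9.069

9.069


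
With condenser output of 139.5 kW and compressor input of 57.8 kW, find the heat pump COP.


COP_hp = Q_cond / W
COP_hp = 139.5 / 57.8
COP_hp = 2.413

2.413


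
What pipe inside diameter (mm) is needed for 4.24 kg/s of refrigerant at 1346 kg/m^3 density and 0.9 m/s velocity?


A = m_dot / (rho * v) = 4.24 / (1346 * 0.9) = 0.003500082549 m^2
d = sqrt(4*A/pi) * 1000
d = 66.8 mm

66.8


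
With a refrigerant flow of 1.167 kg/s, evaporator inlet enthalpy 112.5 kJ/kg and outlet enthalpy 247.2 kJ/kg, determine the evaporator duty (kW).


dh = 247.2 - 112.5 = 134.7 kJ/kg
Q_evap = m_dot * dh = 1.167 * 134.7
Q_evap = 157.19 kW

157.19


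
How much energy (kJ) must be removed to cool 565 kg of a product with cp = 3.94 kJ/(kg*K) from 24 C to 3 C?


dT = 24 - (3) = 21 K
Q = m * cp * dT = 565 * 3.94 * 21
Q = 46748 kJ

46748


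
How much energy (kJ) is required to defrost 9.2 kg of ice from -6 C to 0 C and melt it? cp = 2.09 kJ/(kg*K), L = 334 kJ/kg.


Sensible heat = cp * dT = 2.09 * 6 = 12.54 kJ/kg
Total per kg = 12.54 + 334 = 346.54 kJ/kg
Q = m * total = 9.2 * 346.54
Q = 3188.2 kJ

3188.2


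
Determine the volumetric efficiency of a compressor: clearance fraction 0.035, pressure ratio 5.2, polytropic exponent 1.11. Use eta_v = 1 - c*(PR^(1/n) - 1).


PR^(1/n) = 5.2^(1/1.11) = 4.41619313
eta_v = 1 - 0.035 * (4.41619313 - 1)
eta_v = 0.8804

0.8804


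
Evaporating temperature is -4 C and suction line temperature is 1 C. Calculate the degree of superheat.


Superheat = T_suction - T_evap
Superheat = 1 - (-4)
Superheat = 5 K

5


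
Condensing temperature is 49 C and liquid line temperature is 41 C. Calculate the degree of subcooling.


Subcooling = T_cond - T_liquid
Subcooling = 49 - 41
Subcooling = 8 K

8


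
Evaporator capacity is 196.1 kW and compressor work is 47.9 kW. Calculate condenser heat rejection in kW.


Q_cond = Q_evap + W
Q_cond = 196.1 + 47.9
Q_cond = 244.0 kW

244.0


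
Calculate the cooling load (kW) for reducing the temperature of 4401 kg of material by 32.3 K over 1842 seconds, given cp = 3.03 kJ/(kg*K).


Q = m * cp * dT / t
Q = 4401 * 3.03 * 32.3 / 1842
Q = 233.834 kW

233.834


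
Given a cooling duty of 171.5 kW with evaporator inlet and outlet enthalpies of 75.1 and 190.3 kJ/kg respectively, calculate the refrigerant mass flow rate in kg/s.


dh = 190.3 - 75.1 = 115.2 kJ/kg
m_dot = Q / dh = 171.5 / 115.2 = 1.4887 kg/s

1.4887


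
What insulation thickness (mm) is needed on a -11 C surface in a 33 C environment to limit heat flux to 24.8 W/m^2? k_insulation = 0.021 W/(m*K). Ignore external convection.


dT = 33 - (-11) = 44 K
thickness = k * dT / q_max * 1000
thickness = 0.021 * 44 / 24.8 * 1000
thickness = 37.3 mm

37.3


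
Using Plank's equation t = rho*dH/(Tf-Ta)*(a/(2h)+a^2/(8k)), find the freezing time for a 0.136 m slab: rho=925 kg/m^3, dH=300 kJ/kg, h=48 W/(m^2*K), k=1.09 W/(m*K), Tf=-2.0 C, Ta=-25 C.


dT = -2.0 - (-25) = 23.0 K
term1 = a/(2h) = 0.136/(2*48) = 0.001416666667
term2 = a^2/(8k) = 0.136^2/(8*1.09) = 0.002121100917
t = rho*dH*1000/dT * (term1 + term2)
t = 925*300*1000/23.0 * (0.001416666667 + 0.002121100917)
t = 42684 s

42684


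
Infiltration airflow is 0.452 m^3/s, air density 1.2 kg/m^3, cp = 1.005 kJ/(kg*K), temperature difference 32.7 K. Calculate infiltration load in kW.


Q = V_dot * rho * cp * dT
Q = 0.452 * 1.2 * 1.005 * 32.7
Q = 17.825 kW

17.825


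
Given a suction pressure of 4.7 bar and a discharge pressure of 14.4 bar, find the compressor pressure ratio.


PR = P_high / P_low
PR = 14.4 / 4.7
PR = 3.064

3.064


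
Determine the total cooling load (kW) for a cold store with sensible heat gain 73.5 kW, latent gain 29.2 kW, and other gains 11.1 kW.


Q_total = Q_s + Q_l + Q_misc
Q_total = 73.5 + 29.2 + 11.1
Q_total = 113.8 kW

113.8


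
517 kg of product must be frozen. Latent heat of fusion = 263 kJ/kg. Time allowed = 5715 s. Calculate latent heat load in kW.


Q_lat = m * h_fg / t
Q_lat = 517 * 263 / 5715
Q_lat = 23.79 kW

23.79


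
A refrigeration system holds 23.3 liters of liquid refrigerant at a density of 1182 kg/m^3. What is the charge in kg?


Charge = V * rho / 1000
Charge = 23.3 * 1182 / 1000
Charge = 27.54 kg

27.54


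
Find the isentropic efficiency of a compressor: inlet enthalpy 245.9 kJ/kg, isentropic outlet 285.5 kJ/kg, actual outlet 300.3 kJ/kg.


dh_ideal = 285.5 - 245.9 = 39.6 kJ/kg
dh_actual = 300.3 - 245.9 = 54.4 kJ/kg
eta_s = dh_ideal / dh_actual = 39.6 / 54.4
eta_s = 0.7279

0.7279


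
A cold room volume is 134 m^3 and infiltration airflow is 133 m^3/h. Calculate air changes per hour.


ACH = flow / volume
ACH = 133 / 134
ACH = 0.993

0.993


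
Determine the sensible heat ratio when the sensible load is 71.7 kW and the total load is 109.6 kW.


SHR = Q_sensible / Q_total
SHR = 71.7 / 109.6
SHR = 0.654

0.654
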